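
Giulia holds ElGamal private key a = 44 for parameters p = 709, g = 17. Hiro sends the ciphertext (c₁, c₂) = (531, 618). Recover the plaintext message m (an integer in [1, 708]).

123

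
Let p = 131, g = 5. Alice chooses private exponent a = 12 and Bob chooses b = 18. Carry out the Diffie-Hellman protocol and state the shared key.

11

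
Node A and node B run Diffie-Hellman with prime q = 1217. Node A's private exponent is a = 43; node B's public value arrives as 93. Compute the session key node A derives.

Shared key K = 93^43 mod 1217.
93^1 ≡ 93 (mod 1217)
93^2 = (93^1)^2 ≡ 93^2 = 8649 ≡ 130 (mod 1217)
93^4 = (93^2)^2 ≡ 130^2 = 16900 ≡ 1079 (mod 1217)
93^8 = (93^4)^2 ≡ 1079^2 = 1164241 ≡ 789 (mod 1217)
93^16 = (93^8)^2 ≡ 789^2 = 622521 ≡ 634 (mod 1217)
93^32 = (93^16)^2 ≡ 634^2 = 401956 ≡ 346 (mod 1217)
93^43 = 93^32 · 93^8 · 93^2 · 93^1 ≡ 346 · 789 · 130 · 93 ≡ 762 (mod 1217).

762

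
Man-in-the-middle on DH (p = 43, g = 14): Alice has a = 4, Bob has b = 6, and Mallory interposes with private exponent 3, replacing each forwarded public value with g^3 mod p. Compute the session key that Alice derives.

11

Alice receives Mallory's public value M = 14^3 mod 43 instead of the honest one.
14^1 ≡ 14 (mod 43)
14^2 = (14^1)^2 ≡ 14^2 = 196 ≡ 24 (mod 43)
14^3 = 14^2 · 14^1 ≡ 24 · 14 ≡ 35 (mod 43).
So M = 35. Alice computes K = M^4 mod 43.
35^1 ≡ 35 (mod 43)
35^2 = (35^1)^2 ≡ 35^2 = 1225 ≡ 21 (mod 43)
35^4 = (35^2)^2 ≡ 21^2 = 441 ≡ 11 (mod 43)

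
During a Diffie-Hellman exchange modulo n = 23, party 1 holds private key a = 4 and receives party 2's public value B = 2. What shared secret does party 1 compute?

16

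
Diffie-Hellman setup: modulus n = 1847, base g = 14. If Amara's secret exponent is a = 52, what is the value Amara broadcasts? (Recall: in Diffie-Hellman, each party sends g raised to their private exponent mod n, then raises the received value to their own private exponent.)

621

Public value = 14^52 (mod 1847).
14^1 ≡ 14 (mod 1847)
14^2 = (14^1)^2 ≡ 14^2 = 196 ≡ 196 (mod 1847)
14^4 = (14^2)^2 ≡ 196^2 = 38416 ≡ 1476 (mod 1847)
14^8 = (14^4)^2 ≡ 1476^2 = 2178576 ≡ 963 (mod 1847)
14^16 = (14^8)^2 ≡ 963^2 = 927369 ≡ 175 (mod 1847)
14^32 = (14^16)^2 ≡ 175^2 = 30625 ≡ 1073 (mod 1847)
14^52 = 14^32 · 14^16 · 14^4 ≡ 1073 · 175 · 1476 ≡ 621 (mod 1847).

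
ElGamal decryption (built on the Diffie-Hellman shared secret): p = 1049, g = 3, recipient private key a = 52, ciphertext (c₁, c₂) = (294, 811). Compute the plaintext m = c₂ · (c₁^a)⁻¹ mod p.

792

Shared mask s = c₁^a mod p = 294^52 mod 1049.
294^1 ≡ 294 (mod 1049)
294^2 = (294^1)^2 ≡ 294^2 = 86436 ≡ 418 (mod 1049)
294^4 = (294^2)^2 ≡ 418^2 = 174724 ≡ 590 (mod 1049)
294^8 = (294^4)^2 ≡ 590^2 = 348100 ≡ 881 (mod 1049)
294^16 = (294^8)^2 ≡ 881^2 = 776161 ≡ 950 (mod 1049)
294^32 = (294^16)^2 ≡ 950^2 = 902500 ≡ 360 (mod 1049)
294^52 = 294^32 · 294^16 · 294^4 ≡ 360 · 950 · 590 ≡ 654 (mod 1049).
So s = 654; s⁻¹ ≡ 887 (mod 1049).
m = c₂ · s⁻¹ mod 1049 = 811 · 887 mod 1049 = 792.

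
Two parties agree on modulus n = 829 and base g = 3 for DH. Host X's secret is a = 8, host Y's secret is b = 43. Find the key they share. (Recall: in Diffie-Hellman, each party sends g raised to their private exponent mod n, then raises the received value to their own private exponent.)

Host Y sends B = g^b mod n = 3^43 mod 829.
3^1 ≡ 3 (mod 829)
3^2 = (3^1)^2 ≡ 3^2 = 9 ≡ 9 (mod 829)
3^4 = (3^2)^2 ≡ 9^2 = 81 ≡ 81 (mod 829)
3^8 = (3^4)^2 ≡ 81^2 = 6561 ≡ 758 (mod 829)
3^16 = (3^8)^2 ≡ 758^2 = 574564 ≡ 67 (mod 829)
3^32 = (3^16)^2 ≡ 67^2 = 4489 ≡ 344 (mod 829)
3^43 = 3^32 · 3^8 · 3^2 · 3^1 ≡ 344 · 758 · 9 · 3 ≡ 436 (mod 829).
So B = 436. Host X then computes K = B^a mod n = 436^8 mod 829.
436^1 ≡ 436 (mod 829)
436^2 = (436^1)^2 ≡ 436^2 = 190096 ≡ 255 (mod 829)
436^4 = (436^2)^2 ≡ 255^2 = 65025 ≡ 363 (mod 829)
436^8 = (436^4)^2 ≡ 363^2 = 131769 ≡ 787 (mod 829)

787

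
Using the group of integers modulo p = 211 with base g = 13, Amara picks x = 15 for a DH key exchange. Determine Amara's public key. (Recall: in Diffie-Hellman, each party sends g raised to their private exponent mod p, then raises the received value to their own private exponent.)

123

Public value = 13^15 mod 211.
13^1 ≡ 13 (mod 211)
13^2 = (13^1)^2 ≡ 13^2 = 169 ≡ 169 (mod 211)
13^4 = (13^2)^2 ≡ 169^2 = 28561 ≡ 76 (mod 211)
13^8 = (13^4)^2 ≡ 76^2 = 5776 ≡ 79 (mod 211)
13^15 = 13^8 · 13^4 · 13^2 · 13^1 ≡ 79 · 76 · 169 · 13 ≡ 123 (mod 211).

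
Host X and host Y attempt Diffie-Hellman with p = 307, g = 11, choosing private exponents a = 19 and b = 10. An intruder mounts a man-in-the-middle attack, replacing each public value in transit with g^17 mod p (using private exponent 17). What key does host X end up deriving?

93

Host X receives an intruder's public value M = 11^17 mod 307 instead of the honest one.
11^1 ≡ 11 (mod 307)
11^2 = (11^1)^2 ≡ 11^2 = 121 ≡ 121 (mod 307)
11^4 = (11^2)^2 ≡ 121^2 = 14641 ≡ 212 (mod 307)
11^8 = (11^4)^2 ≡ 212^2 = 44944 ≡ 122 (mod 307)
11^16 = (11^8)^2 ≡ 122^2 = 14884 ≡ 148 (mod 307)
11^17 = 11^16 · 11^1 ≡ 148 · 11 ≡ 93 (mod 307).
So M = 93. Host X computes K = M^19 mod 307.
93^1 ≡ 93 (mod 307)
93^2 = (93^1)^2 ≡ 93^2 = 8649 ≡ 53 (mod 307)
93^4 = (93^2)^2 ≡ 53^2 = 2809 ≡ 46 (mod 307)
93^8 = (93^4)^2 ≡ 46^2 = 2116 ≡ 274 (mod 307)
93^16 = (93^8)^2 ≡ 274^2 = 75076 ≡ 168 (mod 307)
93^19 = 93^16 · 93^2 · 93^1 ≡ 168 · 53 · 93 ≡ 93 (mod 307).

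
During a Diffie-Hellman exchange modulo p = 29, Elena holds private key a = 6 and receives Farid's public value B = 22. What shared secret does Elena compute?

25

Shared key K = 22^6 mod 29.
22^1 ≡ 22 (mod 29)
22^2 = (22^1)^2 ≡ 22^2 = 484 ≡ 20 (mod 29)
22^4 = (22^2)^2 ≡ 20^2 = 400 ≡ 23 (mod 29)
22^6 = 22^4 · 22^2 ≡ 23 · 20 ≡ 25 (mod 29).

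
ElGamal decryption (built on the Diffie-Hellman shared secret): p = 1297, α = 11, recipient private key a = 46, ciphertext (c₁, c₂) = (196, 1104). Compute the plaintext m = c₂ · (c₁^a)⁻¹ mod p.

Shared mask s = c₁^a mod p = 196^46 mod 1297.
196^1 ≡ 196 (mod 1297)
196^2 = (196^1)^2 ≡ 196^2 = 38416 ≡ 803 (mod 1297)
196^4 = (196^2)^2 ≡ 803^2 = 644809 ≡ 200 (mod 1297)
196^8 = (196^4)^2 ≡ 200^2 = 40000 ≡ 1090 (mod 1297)
196^16 = (196^8)^2 ≡ 1090^2 = 1188100 ≡ 48 (mod 1297)
196^32 = (196^16)^2 ≡ 48^2 = 2304 ≡ 1007 (mod 1297)
196^46 = 196^32 · 196^8 · 196^4 · 196^2 ≡ 1007 · 1090 · 200 · 803 ≡ 401 (mod 1297).
So s = 401; s⁻¹ ≡ 1090 (mod 1297).
m = c₂ · s⁻¹ mod 1297 = 1104 · 1090 mod 1297 = 1041.

1041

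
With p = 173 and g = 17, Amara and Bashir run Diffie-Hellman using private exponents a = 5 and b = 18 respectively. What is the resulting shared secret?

Amara sends A = g^a mod p = 17^5 mod 173.
17^1 ≡ 17 (mod 173)
17^2 = (17^1)^2 ≡ 17^2 = 289 ≡ 116 (mod 173)
17^4 = (17^2)^2 ≡ 116^2 = 13456 ≡ 135 (mod 173)
17^5 = 17^4 · 17^1 ≡ 135 · 17 ≡ 46 (mod 173).
So A = 46. Bashir then computes K = A^b mod p = 46^18 mod 173.
46^1 ≡ 46 (mod 173)
46^2 = (46^1)^2 ≡ 46^2 = 2116 ≡ 40 (mod 173)
46^4 = (46^2)^2 ≡ 40^2 = 1600 ≡ 43 (mod 173)
46^8 = (46^4)^2 ≡ 43^2 = 1849 ≡ 119 (mod 173)
46^16 = (46^8)^2 ≡ 119^2 = 14161 ≡ 148 (mod 173)
46^18 = 46^16 · 46^2 ≡ 148 · 40 ≡ 38 (mod 173).

38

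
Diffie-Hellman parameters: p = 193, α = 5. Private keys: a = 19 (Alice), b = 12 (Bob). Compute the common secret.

Bob sends B = α^b mod p = 5^12 mod 193.
5^1 ≡ 5 (mod 193)
5^2 = (5^1)^2 ≡ 5^2 = 25 ≡ 25 (mod 193)
5^4 = (5^2)^2 ≡ 25^2 = 625 ≡ 46 (mod 193)
5^8 = (5^4)^2 ≡ 46^2 = 2116 ≡ 186 (mod 193)
5^12 = 5^8 · 5^4 ≡ 186 · 46 ≡ 64 (mod 193).
So B = 64. Alice then computes K = B^a mod p = 64^19 mod 193.
64^1 ≡ 64 (mod 193)
64^2 = (64^1)^2 ≡ 64^2 = 4096 ≡ 43 (mod 193)
64^4 = (64^2)^2 ≡ 43^2 = 1849 ≡ 112 (mod 193)
64^8 = (64^4)^2 ≡ 112^2 = 12544 ≡ 192 (mod 193)
64^16 = (64^8)^2 ≡ 192^2 = 36864 ≡ 1 (mod 193)
64^19 = 64^16 · 64^2 · 64^1 ≡ 1 · 43 · 64 ≡ 50 (mod 193).

50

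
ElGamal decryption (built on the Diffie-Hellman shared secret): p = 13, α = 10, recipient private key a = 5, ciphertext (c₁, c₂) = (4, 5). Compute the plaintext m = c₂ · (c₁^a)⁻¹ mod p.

7

Shared mask s = c₁^a mod p = 4^5 mod 13.
4^1 ≡ 4 (mod 13)
4^2 = (4^1)^2 ≡ 4^2 = 16 ≡ 3 (mod 13)
4^4 = (4^2)^2 ≡ 3^2 = 9 ≡ 9 (mod 13)
4^5 = 4^4 · 4^1 ≡ 9 · 4 ≡ 10 (mod 13).
So s = 10; s⁻¹ ≡ 4 (mod 13).
m = c₂ · s⁻¹ mod 13 = 5 · 4 mod 13 = 7.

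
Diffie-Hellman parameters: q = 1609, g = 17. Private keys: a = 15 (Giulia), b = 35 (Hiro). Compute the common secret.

1008

Giulia sends A = g^a mod q = 17^15 mod 1609.
17^1 ≡ 17 (mod 1609)
17^2 = (17^1)^2 ≡ 17^2 = 289 ≡ 289 (mod 1609)
17^4 = (17^2)^2 ≡ 289^2 = 83521 ≡ 1462 (mod 1609)
17^8 = (17^4)^2 ≡ 1462^2 = 2137444 ≡ 692 (mod 1609)
17^15 = 17^8 · 17^4 · 17^2 · 17^1 ≡ 692 · 1462 · 289 · 17 ≡ 1478 (mod 1609).
So A = 1478. Hiro then computes K = A^b mod q = 1478^35 mod 1609.
1478^1 ≡ 1478 (mod 1609)
1478^2 = (1478^1)^2 ≡ 1478^2 = 2184484 ≡ 1071 (mod 1609)
1478^4 = (1478^2)^2 ≡ 1071^2 = 1147041 ≡ 1433 (mod 1609)
1478^8 = (1478^4)^2 ≡ 1433^2 = 2053489 ≡ 405 (mod 1609)
1478^16 = (1478^8)^2 ≡ 405^2 = 164025 ≡ 1516 (mod 1609)
1478^32 = (1478^16)^2 ≡ 1516^2 = 2298256 ≡ 604 (mod 1609)
1478^35 = 1478^32 · 1478^2 · 1478^1 ≡ 604 · 1071 · 1478 ≡ 1008 (mod 1609).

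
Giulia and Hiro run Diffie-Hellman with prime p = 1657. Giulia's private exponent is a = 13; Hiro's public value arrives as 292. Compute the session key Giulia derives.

Shared key K = 292^13 mod 1657.
292^1 ≡ 292 (mod 1657)
292^2 = (292^1)^2 ≡ 292^2 = 85264 ≡ 757 (mod 1657)
292^4 = (292^2)^2 ≡ 757^2 = 573049 ≡ 1384 (mod 1657)
292^8 = (292^4)^2 ≡ 1384^2 = 1915456 ≡ 1621 (mod 1657)
292^13 = 292^8 · 292^4 · 292^1 ≡ 1621 · 1384 · 292 ≡ 1509 (mod 1657).

1509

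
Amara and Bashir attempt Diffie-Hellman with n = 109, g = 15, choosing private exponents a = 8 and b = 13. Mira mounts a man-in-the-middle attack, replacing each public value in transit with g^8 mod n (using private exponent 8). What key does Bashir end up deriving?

89

Bashir receives Mira's public value M = 15^8 mod 109 instead of the honest one.
15^1 ≡ 15 (mod 109)
15^2 = (15^1)^2 ≡ 15^2 = 225 ≡ 7 (mod 109)
15^4 = (15^2)^2 ≡ 7^2 = 49 ≡ 49 (mod 109)
15^8 = (15^4)^2 ≡ 49^2 = 2401 ≡ 3 (mod 109)
So M = 3. Bashir computes K = M^13 mod 109.
3^1 ≡ 3 (mod 109)
3^2 = (3^1)^2 ≡ 3^2 = 9 ≡ 9 (mod 109)
3^4 = (3^2)^2 ≡ 9^2 = 81 ≡ 81 (mod 109)
3^8 = (3^4)^2 ≡ 81^2 = 6561 ≡ 21 (mod 109)
3^13 = 3^8 · 3^4 · 3^1 ≡ 21 · 81 · 3 ≡ 89 (mod 109).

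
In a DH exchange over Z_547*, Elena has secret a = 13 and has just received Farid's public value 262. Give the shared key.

Shared key K = 262^13 mod 547.
262^1 ≡ 262 (mod 547)
262^2 = (262^1)^2 ≡ 262^2 = 68644 ≡ 269 (mod 547)
262^4 = (262^2)^2 ≡ 269^2 = 72361 ≡ 157 (mod 547)
262^8 = (262^4)^2 ≡ 157^2 = 24649 ≡ 34 (mod 547)
262^13 = 262^8 · 262^4 · 262^1 ≡ 34 · 157 · 262 ≡ 424 (mod 547).

424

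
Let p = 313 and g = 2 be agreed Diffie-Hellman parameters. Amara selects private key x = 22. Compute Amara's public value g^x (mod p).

104

Public value = 2^22 (mod 313).
2^1 ≡ 2 (mod 313)
2^2 = (2^1)^2 ≡ 2^2 = 4 ≡ 4 (mod 313)
2^4 = (2^2)^2 ≡ 4^2 = 16 ≡ 16 (mod 313)
2^8 = (2^4)^2 ≡ 16^2 = 256 ≡ 256 (mod 313)
2^16 = (2^8)^2 ≡ 256^2 = 65536 ≡ 119 (mod 313)
2^22 = 2^16 · 2^4 · 2^2 ≡ 119 · 16 · 4 ≡ 104 (mod 313).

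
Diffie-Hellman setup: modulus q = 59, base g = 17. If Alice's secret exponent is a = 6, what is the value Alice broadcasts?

Public value = 17^6 mod 59.
17^1 ≡ 17 (mod 59)
17^2 = (17^1)^2 ≡ 17^2 = 289 ≡ 53 (mod 59)
17^4 = (17^2)^2 ≡ 53^2 = 2809 ≡ 36 (mod 59)
17^6 = 17^4 · 17^2 ≡ 36 · 53 ≡ 20 (mod 59).

20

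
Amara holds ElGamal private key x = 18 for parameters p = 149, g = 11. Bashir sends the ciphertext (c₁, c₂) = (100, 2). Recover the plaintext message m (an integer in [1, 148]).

135

Shared mask s = c₁^x mod p = 100^18 mod 149.
100^1 ≡ 100 (mod 149)
100^2 = (100^1)^2 ≡ 100^2 = 10000 ≡ 17 (mod 149)
100^4 = (100^2)^2 ≡ 17^2 = 289 ≡ 140 (mod 149)
100^8 = (100^4)^2 ≡ 140^2 = 19600 ≡ 81 (mod 149)
100^16 = (100^8)^2 ≡ 81^2 = 6561 ≡ 5 (mod 149)
100^18 = 100^16 · 100^2 ≡ 5 · 17 ≡ 85 (mod 149).
So s = 85; s⁻¹ ≡ 142 (mod 149).
m = c₂ · s⁻¹ mod 149 = 2 · 142 mod 149 = 135.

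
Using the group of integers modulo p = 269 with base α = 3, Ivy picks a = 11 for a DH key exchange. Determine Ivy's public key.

145

Public value = 3^11 mod 269.
3^1 ≡ 3 (mod 269)
3^2 = (3^1)^2 ≡ 3^2 = 9 ≡ 9 (mod 269)
3^4 = (3^2)^2 ≡ 9^2 = 81 ≡ 81 (mod 269)
3^8 = (3^4)^2 ≡ 81^2 = 6561 ≡ 105 (mod 269)
3^11 = 3^8 · 3^2 · 3^1 ≡ 105 · 9 · 3 ≡ 145 (mod 269).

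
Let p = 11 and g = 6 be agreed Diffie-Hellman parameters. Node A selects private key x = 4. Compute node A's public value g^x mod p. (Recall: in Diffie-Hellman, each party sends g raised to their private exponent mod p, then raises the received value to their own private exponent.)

Public value = 6^4 mod 11.
6^1 ≡ 6 (mod 11)
6^2 = (6^1)^2 ≡ 6^2 = 36 ≡ 3 (mod 11)
6^4 = (6^2)^2 ≡ 3^2 = 9 ≡ 9 (mod 11)

9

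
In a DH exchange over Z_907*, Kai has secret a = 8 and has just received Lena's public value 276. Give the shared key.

Shared key K = 276^8 mod 907.
276^1 ≡ 276 (mod 907)
276^2 = (276^1)^2 ≡ 276^2 = 76176 ≡ 895 (mod 907)
276^4 = (276^2)^2 ≡ 895^2 = 801025 ≡ 144 (mod 907)
276^8 = (276^4)^2 ≡ 144^2 = 20736 ≡ 782 (mod 907)

782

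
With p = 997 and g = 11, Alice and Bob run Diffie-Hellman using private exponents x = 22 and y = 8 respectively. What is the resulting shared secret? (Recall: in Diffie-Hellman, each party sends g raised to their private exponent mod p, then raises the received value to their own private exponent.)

282

Alice sends A = g^x mod p = 11^22 mod 997.
11^1 ≡ 11 (mod 997)
11^2 = (11^1)^2 ≡ 11^2 = 121 ≡ 121 (mod 997)
11^4 = (11^2)^2 ≡ 121^2 = 14641 ≡ 683 (mod 997)
11^8 = (11^4)^2 ≡ 683^2 = 466489 ≡ 890 (mod 997)
11^16 = (11^8)^2 ≡ 890^2 = 792100 ≡ 482 (mod 997)
11^22 = 11^16 · 11^4 · 11^2 ≡ 482 · 683 · 121 ≡ 785 (mod 997).
So A = 785. Bob then computes K = A^y mod p = 785^8 mod 997.
785^1 ≡ 785 (mod 997)
785^2 = (785^1)^2 ≡ 785^2 = 616225 ≡ 79 (mod 997)
785^4 = (785^2)^2 ≡ 79^2 = 6241 ≡ 259 (mod 997)
785^8 = (785^4)^2 ≡ 259^2 = 67081 ≡ 282 (mod 997)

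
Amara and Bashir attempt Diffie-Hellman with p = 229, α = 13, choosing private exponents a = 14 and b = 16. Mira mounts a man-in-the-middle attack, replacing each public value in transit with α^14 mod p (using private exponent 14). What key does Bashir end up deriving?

161

Bashir receives Mira's public value M = 13^14 mod 229 instead of the honest one.
13^1 ≡ 13 (mod 229)
13^2 = (13^1)^2 ≡ 13^2 = 169 ≡ 169 (mod 229)
13^4 = (13^2)^2 ≡ 169^2 = 28561 ≡ 165 (mod 229)
13^8 = (13^4)^2 ≡ 165^2 = 27225 ≡ 203 (mod 229)
13^14 = 13^8 · 13^4 · 13^2 ≡ 203 · 165 · 169 ≡ 4 (mod 229).
So M = 4. Bashir computes K = M^16 mod 229.
4^1 ≡ 4 (mod 229)
4^2 = (4^1)^2 ≡ 4^2 = 16 ≡ 16 (mod 229)
4^4 = (4^2)^2 ≡ 16^2 = 256 ≡ 27 (mod 229)
4^8 = (4^4)^2 ≡ 27^2 = 729 ≡ 42 (mod 229)
4^16 = (4^8)^2 ≡ 42^2 = 1764 ≡ 161 (mod 229)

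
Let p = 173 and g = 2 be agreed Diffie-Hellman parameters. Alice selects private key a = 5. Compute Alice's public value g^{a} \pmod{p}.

32

Public value = 2^{5} \pmod{173}.
2^1 ≡ 2 (mod 173)
2^2 = (2^1)^2 ≡ 2^2 = 4 ≡ 4 (mod 173)
2^4 = (2^2)^2 ≡ 4^2 = 16 ≡ 16 (mod 173)
2^5 = 2^4 · 2^1 ≡ 16 · 2 ≡ 32 (mod 173).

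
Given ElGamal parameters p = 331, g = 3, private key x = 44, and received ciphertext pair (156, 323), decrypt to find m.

329

Shared mask s = c₁^x mod p = 156^44 mod 331.
156^1 ≡ 156 (mod 331)
156^2 = (156^1)^2 ≡ 156^2 = 24336 ≡ 173 (mod 331)
156^4 = (156^2)^2 ≡ 173^2 = 29929 ≡ 139 (mod 331)
156^8 = (156^4)^2 ≡ 139^2 = 19321 ≡ 123 (mod 331)
156^16 = (156^8)^2 ≡ 123^2 = 15129 ≡ 234 (mod 331)
156^32 = (156^16)^2 ≡ 234^2 = 54756 ≡ 141 (mod 331)
156^44 = 156^32 · 156^8 · 156^4 ≡ 141 · 123 · 139 ≡ 4 (mod 331).
So s = 4; s⁻¹ ≡ 83 (mod 331).
m = c₂ · s⁻¹ mod 331 = 323 · 83 mod 331 = 329.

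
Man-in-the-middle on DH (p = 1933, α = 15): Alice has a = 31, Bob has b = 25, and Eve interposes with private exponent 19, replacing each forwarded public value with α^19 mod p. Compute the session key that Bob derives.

357

Bob receives Eve's public value M = 15^19 mod 1933 instead of the honest one.
15^1 ≡ 15 (mod 1933)
15^2 = (15^1)^2 ≡ 15^2 = 225 ≡ 225 (mod 1933)
15^4 = (15^2)^2 ≡ 225^2 = 50625 ≡ 367 (mod 1933)
15^8 = (15^4)^2 ≡ 367^2 = 134689 ≡ 1312 (mod 1933)
15^16 = (15^8)^2 ≡ 1312^2 = 1721344 ≡ 974 (mod 1933)
15^19 = 15^16 · 15^2 · 15^1 ≡ 974 · 225 · 15 ≡ 1150 (mod 1933).
So M = 1150. Bob computes K = M^25 mod 1933.
1150^1 ≡ 1150 (mod 1933)
1150^2 = (1150^1)^2 ≡ 1150^2 = 1322500 ≡ 328 (mod 1933)
1150^4 = (1150^2)^2 ≡ 328^2 = 107584 ≡ 1269 (mod 1933)
1150^8 = (1150^4)^2 ≡ 1269^2 = 1610361 ≡ 172 (mod 1933)
1150^16 = (1150^8)^2 ≡ 172^2 = 29584 ≡ 589 (mod 1933)
1150^25 = 1150^16 · 1150^8 · 1150^1 ≡ 589 · 172 · 1150 ≡ 357 (mod 1933).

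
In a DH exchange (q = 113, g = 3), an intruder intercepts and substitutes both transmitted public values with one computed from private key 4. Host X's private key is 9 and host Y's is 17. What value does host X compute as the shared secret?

8

Host X receives an intruder's public value M = 3^4 mod 113 instead of the honest one.
3^1 ≡ 3 (mod 113)
3^2 = (3^1)^2 ≡ 3^2 = 9 ≡ 9 (mod 113)
3^4 = (3^2)^2 ≡ 9^2 = 81 ≡ 81 (mod 113)
So M = 81. Host X computes K = M^9 mod 113.
81^1 ≡ 81 (mod 113)
81^2 = (81^1)^2 ≡ 81^2 = 6561 ≡ 7 (mod 113)
81^4 = (81^2)^2 ≡ 7^2 = 49 ≡ 49 (mod 113)
81^8 = (81^4)^2 ≡ 49^2 = 2401 ≡ 28 (mod 113)
81^9 = 81^8 · 81^1 ≡ 28 · 81 ≡ 8 (mod 113).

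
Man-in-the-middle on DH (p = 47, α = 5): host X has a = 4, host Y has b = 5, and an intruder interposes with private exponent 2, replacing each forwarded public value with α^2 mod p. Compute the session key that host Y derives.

12

Host Y receives an intruder's public value M = 5^2 mod 47 instead of the honest one.
5^1 ≡ 5 (mod 47)
5^2 = (5^1)^2 ≡ 5^2 = 25 ≡ 25 (mod 47)
So M = 25. Host Y computes K = M^5 mod 47.
25^1 ≡ 25 (mod 47)
25^2 = (25^1)^2 ≡ 25^2 = 625 ≡ 14 (mod 47)
25^4 = (25^2)^2 ≡ 14^2 = 196 ≡ 8 (mod 47)
25^5 = 25^4 · 25^1 ≡ 8 · 25 ≡ 12 (mod 47).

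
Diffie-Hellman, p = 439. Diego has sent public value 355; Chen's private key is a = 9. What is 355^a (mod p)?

137

Shared key K = 355^9 mod 439.
355^1 ≡ 355 (mod 439)
355^2 = (355^1)^2 ≡ 355^2 = 126025 ≡ 32 (mod 439)
355^4 = (355^2)^2 ≡ 32^2 = 1024 ≡ 146 (mod 439)
355^8 = (355^4)^2 ≡ 146^2 = 21316 ≡ 244 (mod 439)
355^9 = 355^8 · 355^1 ≡ 244 · 355 ≡ 137 (mod 439).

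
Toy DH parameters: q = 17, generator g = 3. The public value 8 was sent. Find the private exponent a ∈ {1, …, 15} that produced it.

10

Try successive powers of 3 modulo 17:
3^1 ≡ 3
3^2 ≡ 9
3^3 ≡ 10
3^4 ≡ 13
3^5 ≡ 5
3^6 ≡ 15
3^7 ≡ 11
3^8 ≡ 16
3^9 ≡ 14
3^10 ≡ 8
Found: a = 10.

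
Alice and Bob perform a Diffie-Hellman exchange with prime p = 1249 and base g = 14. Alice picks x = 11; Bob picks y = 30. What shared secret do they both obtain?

1038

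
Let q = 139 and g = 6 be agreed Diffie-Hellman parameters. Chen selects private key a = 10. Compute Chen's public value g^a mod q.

64

Public value = 6^10 mod 139.
6^1 ≡ 6 (mod 139)
6^2 = (6^1)^2 ≡ 6^2 = 36 ≡ 36 (mod 139)
6^4 = (6^2)^2 ≡ 36^2 = 1296 ≡ 45 (mod 139)
6^8 = (6^4)^2 ≡ 45^2 = 2025 ≡ 79 (mod 139)
6^10 = 6^8 · 6^2 ≡ 79 · 36 ≡ 64 (mod 139).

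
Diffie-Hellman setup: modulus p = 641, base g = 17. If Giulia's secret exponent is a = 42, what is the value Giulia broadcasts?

22

Public value = 17^42 mod 641.
17^1 ≡ 17 (mod 641)
17^2 = (17^1)^2 ≡ 17^2 = 289 ≡ 289 (mod 641)
17^4 = (17^2)^2 ≡ 289^2 = 83521 ≡ 191 (mod 641)
17^8 = (17^4)^2 ≡ 191^2 = 36481 ≡ 585 (mod 641)
17^16 = (17^8)^2 ≡ 585^2 = 342225 ≡ 572 (mod 641)
17^32 = (17^16)^2 ≡ 572^2 = 327184 ≡ 274 (mod 641)
17^42 = 17^32 · 17^8 · 17^2 ≡ 274 · 585 · 289 ≡ 22 (mod 641).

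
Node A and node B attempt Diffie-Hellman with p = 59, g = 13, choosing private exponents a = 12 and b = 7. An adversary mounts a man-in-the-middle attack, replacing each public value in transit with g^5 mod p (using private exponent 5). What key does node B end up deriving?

40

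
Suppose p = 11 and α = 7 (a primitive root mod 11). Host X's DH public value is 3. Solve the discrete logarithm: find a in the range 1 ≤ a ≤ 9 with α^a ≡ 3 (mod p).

4

Try successive powers of 7 modulo 11:
7^1 ≡ 7
7^2 ≡ 5
7^3 ≡ 2
7^4 ≡ 3
Found: a = 4.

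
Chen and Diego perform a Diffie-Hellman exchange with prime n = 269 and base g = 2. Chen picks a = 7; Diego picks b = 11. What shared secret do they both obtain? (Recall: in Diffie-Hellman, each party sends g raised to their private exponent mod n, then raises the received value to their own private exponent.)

Chen sends A = g^a mod n = 2^7 mod 269.
2^1 ≡ 2 (mod 269)
2^2 = (2^1)^2 ≡ 2^2 = 4 ≡ 4 (mod 269)
2^4 = (2^2)^2 ≡ 4^2 = 16 ≡ 16 (mod 269)
2^7 = 2^4 · 2^2 · 2^1 ≡ 16 · 4 · 2 ≡ 128 (mod 269).
So A = 128. Diego then computes K = A^b mod n = 128^11 mod 269.
128^1 ≡ 128 (mod 269)
128^2 = (128^1)^2 ≡ 128^2 = 16384 ≡ 244 (mod 269)
128^4 = (128^2)^2 ≡ 244^2 = 59536 ≡ 87 (mod 269)
128^8 = (128^4)^2 ≡ 87^2 = 7569 ≡ 37 (mod 269)
128^11 = 128^8 · 128^2 · 128^1 ≡ 37 · 244 · 128 ≡ 229 (mod 269).

229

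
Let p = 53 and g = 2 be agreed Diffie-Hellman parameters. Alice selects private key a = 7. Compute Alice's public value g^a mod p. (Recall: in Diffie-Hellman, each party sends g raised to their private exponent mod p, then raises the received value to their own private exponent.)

22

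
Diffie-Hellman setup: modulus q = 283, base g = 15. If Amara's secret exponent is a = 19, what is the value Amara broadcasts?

134

Public value = 15^19 (mod 283).
15^1 ≡ 15 (mod 283)
15^2 = (15^1)^2 ≡ 15^2 = 225 ≡ 225 (mod 283)
15^4 = (15^2)^2 ≡ 225^2 = 50625 ≡ 251 (mod 283)
15^8 = (15^4)^2 ≡ 251^2 = 63001 ≡ 175 (mod 283)
15^16 = (15^8)^2 ≡ 175^2 = 30625 ≡ 61 (mod 283)
15^19 = 15^16 · 15^2 · 15^1 ≡ 61 · 225 · 15 ≡ 134 (mod 283).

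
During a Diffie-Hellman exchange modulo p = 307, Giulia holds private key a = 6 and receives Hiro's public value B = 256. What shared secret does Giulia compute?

Shared key K = 256^6 mod 307.
256^1 ≡ 256 (mod 307)
256^2 = (256^1)^2 ≡ 256^2 = 65536 ≡ 145 (mod 307)
256^4 = (256^2)^2 ≡ 145^2 = 21025 ≡ 149 (mod 307)
256^6 = 256^4 · 256^2 ≡ 149 · 145 ≡ 115 (mod 307).

115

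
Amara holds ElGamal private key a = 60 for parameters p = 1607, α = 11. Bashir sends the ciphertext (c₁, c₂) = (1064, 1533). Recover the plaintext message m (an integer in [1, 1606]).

Shared mask s = c₁^a mod p = 1064^60 mod 1607.
1064^1 ≡ 1064 (mod 1607)
1064^2 = (1064^1)^2 ≡ 1064^2 = 1132096 ≡ 768 (mod 1607)
1064^4 = (1064^2)^2 ≡ 768^2 = 589824 ≡ 55 (mod 1607)
1064^8 = (1064^4)^2 ≡ 55^2 = 3025 ≡ 1418 (mod 1607)
1064^16 = (1064^8)^2 ≡ 1418^2 = 2010724 ≡ 367 (mod 1607)
1064^32 = (1064^16)^2 ≡ 367^2 = 134689 ≡ 1308 (mod 1607)
1064^60 = 1064^32 · 1064^16 · 1064^8 · 1064^4 ≡ 1308 · 367 · 1418 · 55 ≡ 223 (mod 1607).
So s = 223; s⁻¹ ≡ 454 (mod 1607).
m = c₂ · s⁻¹ mod 1607 = 1533 · 454 mod 1607 = 151.

151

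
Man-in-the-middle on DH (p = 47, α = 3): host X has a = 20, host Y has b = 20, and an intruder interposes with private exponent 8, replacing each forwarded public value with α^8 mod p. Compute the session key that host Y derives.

Host Y receives an intruder's public value M = 3^8 mod 47 instead of the honest one.
3^1 ≡ 3 (mod 47)
3^2 = (3^1)^2 ≡ 3^2 = 9 ≡ 9 (mod 47)
3^4 = (3^2)^2 ≡ 9^2 = 81 ≡ 34 (mod 47)
3^8 = (3^4)^2 ≡ 34^2 = 1156 ≡ 28 (mod 47)
So M = 28. Host Y computes K = M^20 mod 47.
28^1 ≡ 28 (mod 47)
28^2 = (28^1)^2 ≡ 28^2 = 784 ≡ 32 (mod 47)
28^4 = (28^2)^2 ≡ 32^2 = 1024 ≡ 37 (mod 47)
28^8 = (28^4)^2 ≡ 37^2 = 1369 ≡ 6 (mod 47)
28^16 = (28^8)^2 ≡ 6^2 = 36 ≡ 36 (mod 47)
28^20 = 28^16 · 28^4 ≡ 36 · 37 ≡ 16 (mod 47).

16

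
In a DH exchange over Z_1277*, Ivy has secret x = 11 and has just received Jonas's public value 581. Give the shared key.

895

Shared key K = 581^11 mod 1277.
581^1 ≡ 581 (mod 1277)
581^2 = (581^1)^2 ≡ 581^2 = 337561 ≡ 433 (mod 1277)
581^4 = (581^2)^2 ≡ 433^2 = 187489 ≡ 1047 (mod 1277)
581^8 = (581^4)^2 ≡ 1047^2 = 1096209 ≡ 543 (mod 1277)
581^11 = 581^8 · 581^2 · 581^1 ≡ 543 · 433 · 581 ≡ 895 (mod 1277).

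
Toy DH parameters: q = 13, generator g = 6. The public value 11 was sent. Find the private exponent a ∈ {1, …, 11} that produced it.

11

Try successive powers of 6 modulo 13:
6^1 ≡ 6
6^2 ≡ 10
6^3 ≡ 8
6^4 ≡ 9
6^5 ≡ 2
6^6 ≡ 12
6^7 ≡ 7
6^8 ≡ 3
6^9 ≡ 5
6^10 ≡ 4
6^11 ≡ 11
Found: a = 11.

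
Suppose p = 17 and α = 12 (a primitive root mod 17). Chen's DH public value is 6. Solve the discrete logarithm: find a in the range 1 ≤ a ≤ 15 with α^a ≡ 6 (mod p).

11

Try successive powers of 12 modulo 17:
12^1 ≡ 12
12^2 ≡ 8
12^3 ≡ 11
12^4 ≡ 13
12^5 ≡ 3
12^6 ≡ 2
12^7 ≡ 7
12^8 ≡ 16
12^9 ≡ 5
12^10 ≡ 9
12^11 ≡ 6
Found: a = 11.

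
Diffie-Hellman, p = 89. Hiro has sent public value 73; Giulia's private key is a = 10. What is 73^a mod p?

39

Shared key K = 73^10 mod 89.
73^1 ≡ 73 (mod 89)
73^2 = (73^1)^2 ≡ 73^2 = 5329 ≡ 78 (mod 89)
73^4 = (73^2)^2 ≡ 78^2 = 6084 ≡ 32 (mod 89)
73^8 = (73^4)^2 ≡ 32^2 = 1024 ≡ 45 (mod 89)
73^10 = 73^8 · 73^2 ≡ 45 · 78 ≡ 39 (mod 89).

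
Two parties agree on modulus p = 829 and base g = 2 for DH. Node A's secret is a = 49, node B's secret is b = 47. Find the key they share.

763

Node B sends B = g^b mod p = 2^47 mod 829.
2^1 ≡ 2 (mod 829)
2^2 = (2^1)^2 ≡ 2^2 = 4 ≡ 4 (mod 829)
2^4 = (2^2)^2 ≡ 4^2 = 16 ≡ 16 (mod 829)
2^8 = (2^4)^2 ≡ 16^2 = 256 ≡ 256 (mod 829)
2^16 = (2^8)^2 ≡ 256^2 = 65536 ≡ 45 (mod 829)
2^32 = (2^16)^2 ≡ 45^2 = 2025 ≡ 367 (mod 829)
2^47 = 2^32 · 2^8 · 2^4 · 2^2 · 2^1 ≡ 367 · 256 · 16 · 4 · 2 ≡ 382 (mod 829).
So B = 382. Node A then computes K = B^a mod p = 382^49 mod 829.
382^1 ≡ 382 (mod 829)
382^2 = (382^1)^2 ≡ 382^2 = 145924 ≡ 20 (mod 829)
382^4 = (382^2)^2 ≡ 20^2 = 400 ≡ 400 (mod 829)
382^8 = (382^4)^2 ≡ 400^2 = 160000 ≡ 3 (mod 829)
382^16 = (382^8)^2 ≡ 3^2 = 9 ≡ 9 (mod 829)
382^32 = (382^16)^2 ≡ 9^2 = 81 ≡ 81 (mod 829)
382^49 = 382^32 · 382^16 · 382^1 ≡ 81 · 9 · 382 ≡ 763 (mod 829).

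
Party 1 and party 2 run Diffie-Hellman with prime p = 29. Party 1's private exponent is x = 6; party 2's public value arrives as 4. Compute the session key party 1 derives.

7

Shared key K = 4^6 mod 29.
4^1 ≡ 4 (mod 29)
4^2 = (4^1)^2 ≡ 4^2 = 16 ≡ 16 (mod 29)
4^4 = (4^2)^2 ≡ 16^2 = 256 ≡ 24 (mod 29)
4^6 = 4^4 · 4^2 ≡ 24 · 16 ≡ 7 (mod 29).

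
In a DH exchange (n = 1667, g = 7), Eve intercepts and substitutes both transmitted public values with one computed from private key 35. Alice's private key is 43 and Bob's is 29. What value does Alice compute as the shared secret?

1157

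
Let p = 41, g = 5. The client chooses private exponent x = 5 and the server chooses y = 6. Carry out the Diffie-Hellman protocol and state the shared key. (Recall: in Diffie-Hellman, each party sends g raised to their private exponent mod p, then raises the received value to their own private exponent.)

40

The server sends B = g^y mod p = 5^6 mod 41.
5^1 ≡ 5 (mod 41)
5^2 = (5^1)^2 ≡ 5^2 = 25 ≡ 25 (mod 41)
5^4 = (5^2)^2 ≡ 25^2 = 625 ≡ 10 (mod 41)
5^6 = 5^4 · 5^2 ≡ 10 · 25 ≡ 4 (mod 41).
So B = 4. The client then computes K = B^x mod p = 4^5 mod 41.
4^1 ≡ 4 (mod 41)
4^2 = (4^1)^2 ≡ 4^2 = 16 ≡ 16 (mod 41)
4^4 = (4^2)^2 ≡ 16^2 = 256 ≡ 10 (mod 41)
4^5 = 4^4 · 4^1 ≡ 10 · 4 ≡ 40 (mod 41).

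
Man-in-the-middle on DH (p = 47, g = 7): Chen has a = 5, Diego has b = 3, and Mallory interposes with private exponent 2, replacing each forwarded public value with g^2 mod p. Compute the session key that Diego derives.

8

Diego receives Mallory's public value M = 7^2 mod 47 instead of the honest one.
7^1 ≡ 7 (mod 47)
7^2 = (7^1)^2 ≡ 7^2 = 49 ≡ 2 (mod 47)
So M = 2. Diego computes K = M^3 mod 47.
2^1 ≡ 2 (mod 47)
2^2 = (2^1)^2 ≡ 2^2 = 4 ≡ 4 (mod 47)
2^3 = 2^2 · 2^1 ≡ 4 · 2 ≡ 8 (mod 47).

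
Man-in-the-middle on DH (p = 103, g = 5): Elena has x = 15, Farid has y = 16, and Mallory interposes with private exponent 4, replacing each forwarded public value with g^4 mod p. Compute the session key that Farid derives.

36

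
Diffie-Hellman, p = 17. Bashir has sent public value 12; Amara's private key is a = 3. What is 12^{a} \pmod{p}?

11

Shared key K = 12^3 mod 17.
12^1 ≡ 12 (mod 17)
12^2 = (12^1)^2 ≡ 12^2 = 144 ≡ 8 (mod 17)
12^3 = 12^2 · 12^1 ≡ 8 · 12 ≡ 11 (mod 17).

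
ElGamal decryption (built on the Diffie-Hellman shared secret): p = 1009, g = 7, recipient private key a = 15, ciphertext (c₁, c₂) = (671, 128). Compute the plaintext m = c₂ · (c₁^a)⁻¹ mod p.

Shared mask s = c₁^a mod p = 671^15 mod 1009.
671^1 ≡ 671 (mod 1009)
671^2 = (671^1)^2 ≡ 671^2 = 450241 ≡ 227 (mod 1009)
671^4 = (671^2)^2 ≡ 227^2 = 51529 ≡ 70 (mod 1009)
671^8 = (671^4)^2 ≡ 70^2 = 4900 ≡ 864 (mod 1009)
671^15 = 671^8 · 671^4 · 671^2 · 671^1 ≡ 864 · 70 · 227 · 671 ≡ 502 (mod 1009).
So s = 502; s⁻¹ ≡ 605 (mod 1009).
m = c₂ · s⁻¹ mod 1009 = 128 · 605 mod 1009 = 756.

756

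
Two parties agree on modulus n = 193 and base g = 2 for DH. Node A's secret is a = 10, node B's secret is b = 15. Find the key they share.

Node A sends A = g^a mod n = 2^10 mod 193.
2^1 ≡ 2 (mod 193)
2^2 = (2^1)^2 ≡ 2^2 = 4 ≡ 4 (mod 193)
2^4 = (2^2)^2 ≡ 4^2 = 16 ≡ 16 (mod 193)
2^8 = (2^4)^2 ≡ 16^2 = 256 ≡ 63 (mod 193)
2^10 = 2^8 · 2^2 ≡ 63 · 4 ≡ 59 (mod 193).
So A = 59. Node B then computes K = A^b mod n = 59^15 mod 193.
59^1 ≡ 59 (mod 193)
59^2 = (59^1)^2 ≡ 59^2 = 3481 ≡ 7 (mod 193)
59^4 = (59^2)^2 ≡ 7^2 = 49 ≡ 49 (mod 193)
59^8 = (59^4)^2 ≡ 49^2 = 2401 ≡ 85 (mod 193)
59^15 = 59^8 · 59^4 · 59^2 · 59^1 ≡ 85 · 49 · 7 · 59 ≡ 129 (mod 193).

129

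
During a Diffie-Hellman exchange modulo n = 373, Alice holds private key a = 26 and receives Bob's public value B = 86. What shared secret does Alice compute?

215

Shared key K = 86^26 mod 373.
86^1 ≡ 86 (mod 373)
86^2 = (86^1)^2 ≡ 86^2 = 7396 ≡ 309 (mod 373)
86^4 = (86^2)^2 ≡ 309^2 = 95481 ≡ 366 (mod 373)
86^8 = (86^4)^2 ≡ 366^2 = 133956 ≡ 49 (mod 373)
86^16 = (86^8)^2 ≡ 49^2 = 2401 ≡ 163 (mod 373)
86^26 = 86^16 · 86^8 · 86^2 ≡ 163 · 49 · 309 ≡ 215 (mod 373).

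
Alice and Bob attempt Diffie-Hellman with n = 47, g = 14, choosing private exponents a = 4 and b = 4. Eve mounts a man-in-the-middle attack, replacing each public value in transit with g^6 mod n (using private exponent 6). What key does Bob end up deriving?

14

Bob receives Eve's public value M = 14^6 mod 47 instead of the honest one.
14^1 ≡ 14 (mod 47)
14^2 = (14^1)^2 ≡ 14^2 = 196 ≡ 8 (mod 47)
14^4 = (14^2)^2 ≡ 8^2 = 64 ≡ 17 (mod 47)
14^6 = 14^4 · 14^2 ≡ 17 · 8 ≡ 42 (mod 47).
So M = 42. Bob computes K = M^4 mod 47.
42^1 ≡ 42 (mod 47)
42^2 = (42^1)^2 ≡ 42^2 = 1764 ≡ 25 (mod 47)
42^4 = (42^2)^2 ≡ 25^2 = 625 ≡ 14 (mod 47)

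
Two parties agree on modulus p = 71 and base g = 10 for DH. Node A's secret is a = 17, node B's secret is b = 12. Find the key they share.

Node A sends A = g^a mod p = 10^17 mod 71.
10^1 ≡ 10 (mod 71)
10^2 = (10^1)^2 ≡ 10^2 = 100 ≡ 29 (mod 71)
10^4 = (10^2)^2 ≡ 29^2 = 841 ≡ 60 (mod 71)
10^8 = (10^4)^2 ≡ 60^2 = 3600 ≡ 50 (mod 71)
10^16 = (10^8)^2 ≡ 50^2 = 2500 ≡ 15 (mod 71)
10^17 = 10^16 · 10^1 ≡ 15 · 10 ≡ 8 (mod 71).
So A = 8. Node B then computes K = A^b mod p = 8^12 mod 71.
8^1 ≡ 8 (mod 71)
8^2 = (8^1)^2 ≡ 8^2 = 64 ≡ 64 (mod 71)
8^4 = (8^2)^2 ≡ 64^2 = 4096 ≡ 49 (mod 71)
8^8 = (8^4)^2 ≡ 49^2 = 2401 ≡ 58 (mod 71)
8^12 = 8^8 · 8^4 ≡ 58 · 49 ≡ 2 (mod 71).

2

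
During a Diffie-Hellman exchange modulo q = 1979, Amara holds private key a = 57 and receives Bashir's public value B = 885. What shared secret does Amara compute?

1226

Shared key K = 885^57 mod 1979.
885^1 ≡ 885 (mod 1979)
885^2 = (885^1)^2 ≡ 885^2 = 783225 ≡ 1520 (mod 1979)
885^4 = (885^2)^2 ≡ 1520^2 = 2310400 ≡ 907 (mod 1979)
885^8 = (885^4)^2 ≡ 907^2 = 822649 ≡ 1364 (mod 1979)
885^16 = (885^8)^2 ≡ 1364^2 = 1860496 ≡ 236 (mod 1979)
885^32 = (885^16)^2 ≡ 236^2 = 55696 ≡ 284 (mod 1979)
885^57 = 885^32 · 885^16 · 885^8 · 885^1 ≡ 284 · 236 · 1364 · 885 ≡ 1226 (mod 1979).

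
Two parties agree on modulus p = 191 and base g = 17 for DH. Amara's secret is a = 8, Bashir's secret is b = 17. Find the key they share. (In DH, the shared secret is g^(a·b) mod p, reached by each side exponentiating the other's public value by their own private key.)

144

Bashir sends B = g^b mod p = 17^17 mod 191.
17^1 ≡ 17 (mod 191)
17^2 = (17^1)^2 ≡ 17^2 = 289 ≡ 98 (mod 191)
17^4 = (17^2)^2 ≡ 98^2 = 9604 ≡ 54 (mod 191)
17^8 = (17^4)^2 ≡ 54^2 = 2916 ≡ 51 (mod 191)
17^16 = (17^8)^2 ≡ 51^2 = 2601 ≡ 118 (mod 191)
17^17 = 17^16 · 17^1 ≡ 118 · 17 ≡ 96 (mod 191).
So B = 96. Amara then computes K = B^a mod p = 96^8 mod 191.
96^1 ≡ 96 (mod 191)
96^2 = (96^1)^2 ≡ 96^2 = 9216 ≡ 48 (mod 191)
96^4 = (96^2)^2 ≡ 48^2 = 2304 ≡ 12 (mod 191)
96^8 = (96^4)^2 ≡ 12^2 = 144 ≡ 144 (mod 191)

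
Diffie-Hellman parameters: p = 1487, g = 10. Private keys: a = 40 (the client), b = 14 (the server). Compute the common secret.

The server sends B = g^b mod p = 10^14 mod 1487.
10^1 ≡ 10 (mod 1487)
10^2 = (10^1)^2 ≡ 10^2 = 100 ≡ 100 (mod 1487)
10^4 = (10^2)^2 ≡ 100^2 = 10000 ≡ 1078 (mod 1487)
10^8 = (10^4)^2 ≡ 1078^2 = 1162084 ≡ 737 (mod 1487)
10^14 = 10^8 · 10^4 · 10^2 ≡ 737 · 1078 · 100 ≡ 1164 (mod 1487).
So B = 1164. The client then computes K = B^a mod p = 1164^40 mod 1487.
1164^1 ≡ 1164 (mod 1487)
1164^2 = (1164^1)^2 ≡ 1164^2 = 1354896 ≡ 239 (mod 1487)
1164^4 = (1164^2)^2 ≡ 239^2 = 57121 ≡ 615 (mod 1487)
1164^8 = (1164^4)^2 ≡ 615^2 = 378225 ≡ 527 (mod 1487)
1164^16 = (1164^8)^2 ≡ 527^2 = 277729 ≡ 1147 (mod 1487)
1164^32 = (1164^16)^2 ≡ 1147^2 = 1315609 ≡ 1101 (mod 1487)
1164^40 = 1164^32 · 1164^8 ≡ 1101 · 527 ≡ 297 (mod 1487).

297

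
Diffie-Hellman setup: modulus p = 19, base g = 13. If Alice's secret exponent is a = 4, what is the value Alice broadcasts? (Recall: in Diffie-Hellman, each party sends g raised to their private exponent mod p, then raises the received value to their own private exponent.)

4

Public value = 13^4 (mod 19).
13^1 ≡ 13 (mod 19)
13^2 = (13^1)^2 ≡ 13^2 = 169 ≡ 17 (mod 19)
13^4 = (13^2)^2 ≡ 17^2 = 289 ≡ 4 (mod 19)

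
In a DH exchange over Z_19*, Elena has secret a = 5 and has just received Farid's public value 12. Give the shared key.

Shared key K = 12^5 mod 19.
12^1 ≡ 12 (mod 19)
12^2 = (12^1)^2 ≡ 12^2 = 144 ≡ 11 (mod 19)
12^4 = (12^2)^2 ≡ 11^2 = 121 ≡ 7 (mod 19)
12^5 = 12^4 · 12^1 ≡ 7 · 12 ≡ 8 (mod 19).

8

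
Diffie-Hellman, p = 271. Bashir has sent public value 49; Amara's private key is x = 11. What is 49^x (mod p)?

2

Shared key K = 49^11 mod 271.
49^1 ≡ 49 (mod 271)
49^2 = (49^1)^2 ≡ 49^2 = 2401 ≡ 233 (mod 271)
49^4 = (49^2)^2 ≡ 233^2 = 54289 ≡ 89 (mod 271)
49^8 = (49^4)^2 ≡ 89^2 = 7921 ≡ 62 (mod 271)
49^11 = 49^8 · 49^2 · 49^1 ≡ 62 · 233 · 49 ≡ 2 (mod 271).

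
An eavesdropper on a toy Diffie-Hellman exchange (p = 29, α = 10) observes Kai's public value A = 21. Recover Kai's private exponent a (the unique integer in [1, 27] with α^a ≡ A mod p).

19

Try successive powers of 10 modulo 29:
10^1 ≡ 10
10^2 ≡ 13
10^3 ≡ 14
10^4 ≡ 24
10^5 ≡ 8
10^6 ≡ 22
10^7 ≡ 17
10^8 ≡ 25
10^9 ≡ 18
10^10 ≡ 6
10^11 ≡ 2
10^12 ≡ 20
10^13 ≡ 26
10^14 ≡ 28
10^15 ≡ 19
10^16 ≡ 16
10^17 ≡ 15
10^18 ≡ 5
10^19 ≡ 21
Found: a = 19.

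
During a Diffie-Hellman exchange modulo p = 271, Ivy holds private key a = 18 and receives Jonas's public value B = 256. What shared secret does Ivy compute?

Shared key K = 256^18 mod 271.
256^1 ≡ 256 (mod 271)
256^2 = (256^1)^2 ≡ 256^2 = 65536 ≡ 225 (mod 271)
256^4 = (256^2)^2 ≡ 225^2 = 50625 ≡ 219 (mod 271)
256^8 = (256^4)^2 ≡ 219^2 = 47961 ≡ 265 (mod 271)
256^16 = (256^8)^2 ≡ 265^2 = 70225 ≡ 36 (mod 271)
256^18 = 256^16 · 256^2 ≡ 36 · 225 ≡ 241 (mod 271).

241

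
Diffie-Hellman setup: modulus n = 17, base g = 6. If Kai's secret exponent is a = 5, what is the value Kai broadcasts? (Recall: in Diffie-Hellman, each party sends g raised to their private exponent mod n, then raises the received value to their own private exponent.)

Public value = 6^5 (mod 17).
6^1 ≡ 6 (mod 17)
6^2 = (6^1)^2 ≡ 6^2 = 36 ≡ 2 (mod 17)
6^4 = (6^2)^2 ≡ 2^2 = 4 ≡ 4 (mod 17)
6^5 = 6^4 · 6^1 ≡ 4 · 6 ≡ 7 (mod 17).

7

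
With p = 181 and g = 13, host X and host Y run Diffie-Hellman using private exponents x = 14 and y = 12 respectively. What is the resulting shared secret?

114

Host Y sends B = g^y mod p = 13^12 mod 181.
13^1 ≡ 13 (mod 181)
13^2 = (13^1)^2 ≡ 13^2 = 169 ≡ 169 (mod 181)
13^4 = (13^2)^2 ≡ 169^2 = 28561 ≡ 144 (mod 181)
13^8 = (13^4)^2 ≡ 144^2 = 20736 ≡ 102 (mod 181)
13^12 = 13^8 · 13^4 ≡ 102 · 144 ≡ 27 (mod 181).
So B = 27. Host X then computes K = B^x mod p = 27^14 mod 181.
27^1 ≡ 27 (mod 181)
27^2 = (27^1)^2 ≡ 27^2 = 729 ≡ 5 (mod 181)
27^4 = (27^2)^2 ≡ 5^2 = 25 ≡ 25 (mod 181)
27^8 = (27^4)^2 ≡ 25^2 = 625 ≡ 82 (mod 181)
27^14 = 27^8 · 27^4 · 27^2 ≡ 82 · 25 · 5 ≡ 114 (mod 181).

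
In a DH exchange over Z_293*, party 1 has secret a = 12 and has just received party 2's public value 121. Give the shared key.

232

Shared key K = 121^12 mod 293.
121^1 ≡ 121 (mod 293)
121^2 = (121^1)^2 ≡ 121^2 = 14641 ≡ 284 (mod 293)
121^4 = (121^2)^2 ≡ 284^2 = 80656 ≡ 81 (mod 293)
121^8 = (121^4)^2 ≡ 81^2 = 6561 ≡ 115 (mod 293)
121^12 = 121^8 · 121^4 ≡ 115 · 81 ≡ 232 (mod 293).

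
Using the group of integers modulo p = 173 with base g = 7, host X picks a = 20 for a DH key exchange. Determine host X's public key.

Public value = 7^20 mod 173.
7^1 ≡ 7 (mod 173)
7^2 = (7^1)^2 ≡ 7^2 = 49 ≡ 49 (mod 173)
7^4 = (7^2)^2 ≡ 49^2 = 2401 ≡ 152 (mod 173)
7^8 = (7^4)^2 ≡ 152^2 = 23104 ≡ 95 (mod 173)
7^16 = (7^8)^2 ≡ 95^2 = 9025 ≡ 29 (mod 173)
7^20 = 7^16 · 7^4 ≡ 29 · 152 ≡ 83 (mod 173).

83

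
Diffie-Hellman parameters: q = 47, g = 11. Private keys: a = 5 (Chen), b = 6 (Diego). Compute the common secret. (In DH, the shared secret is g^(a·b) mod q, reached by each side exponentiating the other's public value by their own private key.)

16

Diego sends B = g^b mod q = 11^6 mod 47.
11^1 ≡ 11 (mod 47)
11^2 = (11^1)^2 ≡ 11^2 = 121 ≡ 27 (mod 47)
11^4 = (11^2)^2 ≡ 27^2 = 729 ≡ 24 (mod 47)
11^6 = 11^4 · 11^2 ≡ 24 · 27 ≡ 37 (mod 47).
So B = 37. Chen then computes K = B^a mod q = 37^5 mod 47.
37^1 ≡ 37 (mod 47)
37^2 = (37^1)^2 ≡ 37^2 = 1369 ≡ 6 (mod 47)
37^4 = (37^2)^2 ≡ 6^2 = 36 ≡ 36 (mod 47)
37^5 = 37^4 · 37^1 ≡ 36 · 37 ≡ 16 (mod 47).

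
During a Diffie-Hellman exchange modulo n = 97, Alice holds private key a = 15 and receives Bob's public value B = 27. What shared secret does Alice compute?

Shared key K = 27^15 mod 97.
27^1 ≡ 27 (mod 97)
27^2 = (27^1)^2 ≡ 27^2 = 729 ≡ 50 (mod 97)
27^4 = (27^2)^2 ≡ 50^2 = 2500 ≡ 75 (mod 97)
27^8 = (27^4)^2 ≡ 75^2 = 5625 ≡ 96 (mod 97)
27^15 = 27^8 · 27^4 · 27^2 · 27^1 ≡ 96 · 75 · 50 · 27 ≡ 18 (mod 97).

18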